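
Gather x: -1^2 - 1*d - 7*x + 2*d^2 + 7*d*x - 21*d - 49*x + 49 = 2*d^2 - 22*d + x*(7*d - 56) + 48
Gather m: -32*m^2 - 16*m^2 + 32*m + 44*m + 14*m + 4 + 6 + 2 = -48*m^2 + 90*m + 12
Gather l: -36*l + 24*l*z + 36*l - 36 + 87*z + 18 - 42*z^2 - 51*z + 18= 24*l*z - 42*z^2 + 36*z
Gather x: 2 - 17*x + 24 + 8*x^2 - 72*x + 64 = 8*x^2 - 89*x + 90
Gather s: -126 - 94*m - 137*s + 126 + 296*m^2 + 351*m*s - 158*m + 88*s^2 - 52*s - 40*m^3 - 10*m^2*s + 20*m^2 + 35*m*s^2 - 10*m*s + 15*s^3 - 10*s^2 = -40*m^3 + 316*m^2 - 252*m + 15*s^3 + s^2*(35*m + 78) + s*(-10*m^2 + 341*m - 189)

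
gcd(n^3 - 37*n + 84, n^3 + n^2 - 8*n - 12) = n - 3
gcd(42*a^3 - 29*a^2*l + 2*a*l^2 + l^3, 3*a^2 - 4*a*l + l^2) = 3*a - l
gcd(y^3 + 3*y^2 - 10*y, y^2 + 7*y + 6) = 1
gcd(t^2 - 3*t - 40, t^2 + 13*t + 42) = 1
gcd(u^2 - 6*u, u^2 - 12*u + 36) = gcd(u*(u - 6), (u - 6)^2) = u - 6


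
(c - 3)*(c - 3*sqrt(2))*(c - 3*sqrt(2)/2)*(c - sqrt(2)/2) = c^4 - 5*sqrt(2)*c^3 - 3*c^3 + 27*c^2/2 + 15*sqrt(2)*c^2 - 81*c/2 - 9*sqrt(2)*c/2 + 27*sqrt(2)/2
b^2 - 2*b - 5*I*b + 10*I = (b - 2)*(b - 5*I)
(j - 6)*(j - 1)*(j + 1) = j^3 - 6*j^2 - j + 6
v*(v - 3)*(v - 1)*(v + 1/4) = v^4 - 15*v^3/4 + 2*v^2 + 3*v/4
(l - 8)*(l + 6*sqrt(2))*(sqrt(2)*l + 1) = sqrt(2)*l^3 - 8*sqrt(2)*l^2 + 13*l^2 - 104*l + 6*sqrt(2)*l - 48*sqrt(2)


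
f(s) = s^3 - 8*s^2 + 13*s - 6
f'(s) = 3*s^2 - 16*s + 13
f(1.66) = -1.89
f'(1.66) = -5.29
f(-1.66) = -54.20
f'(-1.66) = 47.83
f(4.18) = -18.40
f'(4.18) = -1.46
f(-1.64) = -53.25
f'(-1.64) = 47.31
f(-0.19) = -8.77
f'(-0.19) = 16.15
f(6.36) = 10.34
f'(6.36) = 32.59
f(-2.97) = -141.38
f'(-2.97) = 86.98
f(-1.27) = -37.46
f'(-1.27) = 38.16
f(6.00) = 0.00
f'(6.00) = 25.00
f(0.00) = -6.00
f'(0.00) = 13.00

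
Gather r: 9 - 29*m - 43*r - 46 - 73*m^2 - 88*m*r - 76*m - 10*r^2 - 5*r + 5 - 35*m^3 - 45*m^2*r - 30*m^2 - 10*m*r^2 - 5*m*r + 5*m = -35*m^3 - 103*m^2 - 100*m + r^2*(-10*m - 10) + r*(-45*m^2 - 93*m - 48) - 32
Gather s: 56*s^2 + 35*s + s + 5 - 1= 56*s^2 + 36*s + 4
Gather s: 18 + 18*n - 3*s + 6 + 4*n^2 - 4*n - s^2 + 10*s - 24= 4*n^2 + 14*n - s^2 + 7*s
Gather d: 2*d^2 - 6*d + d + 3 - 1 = 2*d^2 - 5*d + 2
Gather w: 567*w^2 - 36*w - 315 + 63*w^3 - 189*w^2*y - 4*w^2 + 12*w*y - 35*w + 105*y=63*w^3 + w^2*(563 - 189*y) + w*(12*y - 71) + 105*y - 315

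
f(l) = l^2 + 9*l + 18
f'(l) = 2*l + 9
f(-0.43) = 14.31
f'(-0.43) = 8.14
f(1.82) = 37.69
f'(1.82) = 12.64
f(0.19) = 19.75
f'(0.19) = 9.38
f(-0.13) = 16.85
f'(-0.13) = 8.74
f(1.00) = 28.00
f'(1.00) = 11.00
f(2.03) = 40.39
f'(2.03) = 13.06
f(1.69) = 36.07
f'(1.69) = 12.38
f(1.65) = 35.57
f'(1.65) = 12.30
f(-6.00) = 0.00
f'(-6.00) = -3.00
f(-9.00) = 18.00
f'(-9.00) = -9.00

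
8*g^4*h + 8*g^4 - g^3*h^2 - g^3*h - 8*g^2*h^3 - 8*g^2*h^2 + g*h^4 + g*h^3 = (-8*g + h)*(-g + h)*(g + h)*(g*h + g)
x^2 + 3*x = x*(x + 3)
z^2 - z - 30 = (z - 6)*(z + 5)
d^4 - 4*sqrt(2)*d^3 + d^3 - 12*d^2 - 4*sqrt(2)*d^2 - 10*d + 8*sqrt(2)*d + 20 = (d - 1)*(d + 2)*(d - 5*sqrt(2))*(d + sqrt(2))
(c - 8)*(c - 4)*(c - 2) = c^3 - 14*c^2 + 56*c - 64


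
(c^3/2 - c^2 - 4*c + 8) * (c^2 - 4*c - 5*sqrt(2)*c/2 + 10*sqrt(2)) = c^5/2 - 3*c^4 - 5*sqrt(2)*c^4/4 + 15*sqrt(2)*c^3/2 + 24*c^2 - 60*sqrt(2)*c - 32*c + 80*sqrt(2)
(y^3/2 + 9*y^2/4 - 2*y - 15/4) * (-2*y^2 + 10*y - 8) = -y^5 + y^4/2 + 45*y^3/2 - 61*y^2/2 - 43*y/2 + 30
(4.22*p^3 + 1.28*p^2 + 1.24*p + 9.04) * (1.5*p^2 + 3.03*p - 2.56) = 6.33*p^5 + 14.7066*p^4 - 5.0648*p^3 + 14.0404*p^2 + 24.2168*p - 23.1424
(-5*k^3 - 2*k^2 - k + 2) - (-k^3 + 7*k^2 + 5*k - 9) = -4*k^3 - 9*k^2 - 6*k + 11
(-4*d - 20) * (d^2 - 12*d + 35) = -4*d^3 + 28*d^2 + 100*d - 700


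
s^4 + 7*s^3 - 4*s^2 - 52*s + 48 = (s - 2)*(s - 1)*(s + 4)*(s + 6)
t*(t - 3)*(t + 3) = t^3 - 9*t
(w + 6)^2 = w^2 + 12*w + 36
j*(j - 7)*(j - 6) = j^3 - 13*j^2 + 42*j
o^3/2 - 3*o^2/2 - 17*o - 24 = (o/2 + 1)*(o - 8)*(o + 3)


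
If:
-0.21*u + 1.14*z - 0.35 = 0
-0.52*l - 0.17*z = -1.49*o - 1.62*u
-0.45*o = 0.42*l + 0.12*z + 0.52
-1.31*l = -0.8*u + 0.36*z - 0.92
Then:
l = 4.49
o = -5.76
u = 6.91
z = 1.58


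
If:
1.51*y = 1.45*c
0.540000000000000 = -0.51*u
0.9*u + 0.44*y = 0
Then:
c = 2.26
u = -1.06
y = 2.17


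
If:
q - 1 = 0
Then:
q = 1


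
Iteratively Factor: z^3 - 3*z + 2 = (z + 2)*(z^2 - 2*z + 1) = (z - 1)*(z + 2)*(z - 1)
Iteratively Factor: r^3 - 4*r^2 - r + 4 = (r + 1)*(r^2 - 5*r + 4) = (r - 1)*(r + 1)*(r - 4)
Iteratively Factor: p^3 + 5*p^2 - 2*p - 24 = (p + 3)*(p^2 + 2*p - 8) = (p - 2)*(p + 3)*(p + 4)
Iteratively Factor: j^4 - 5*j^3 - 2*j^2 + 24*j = (j)*(j^3 - 5*j^2 - 2*j + 24) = j*(j + 2)*(j^2 - 7*j + 12) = j*(j - 4)*(j + 2)*(j - 3)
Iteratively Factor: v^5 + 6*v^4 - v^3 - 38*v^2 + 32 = (v + 4)*(v^4 + 2*v^3 - 9*v^2 - 2*v + 8) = (v - 1)*(v + 4)*(v^3 + 3*v^2 - 6*v - 8) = (v - 2)*(v - 1)*(v + 4)*(v^2 + 5*v + 4) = (v - 2)*(v - 1)*(v + 4)^2*(v + 1)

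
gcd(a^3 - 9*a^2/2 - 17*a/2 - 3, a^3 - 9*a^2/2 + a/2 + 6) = a + 1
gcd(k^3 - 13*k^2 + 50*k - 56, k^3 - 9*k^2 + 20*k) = k - 4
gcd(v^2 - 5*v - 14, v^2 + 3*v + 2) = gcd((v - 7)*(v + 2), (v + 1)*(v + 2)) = v + 2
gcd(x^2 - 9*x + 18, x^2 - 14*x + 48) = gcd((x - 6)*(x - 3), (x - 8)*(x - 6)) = x - 6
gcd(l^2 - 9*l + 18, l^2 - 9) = l - 3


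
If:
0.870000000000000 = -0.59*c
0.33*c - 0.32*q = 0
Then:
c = -1.47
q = -1.52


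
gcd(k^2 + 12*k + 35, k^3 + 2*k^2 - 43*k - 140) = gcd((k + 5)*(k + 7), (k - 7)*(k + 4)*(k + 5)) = k + 5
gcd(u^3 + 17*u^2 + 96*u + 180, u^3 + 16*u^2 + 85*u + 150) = u^2 + 11*u + 30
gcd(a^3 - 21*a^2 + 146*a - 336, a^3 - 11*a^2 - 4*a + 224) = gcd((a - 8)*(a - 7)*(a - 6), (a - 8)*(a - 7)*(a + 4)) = a^2 - 15*a + 56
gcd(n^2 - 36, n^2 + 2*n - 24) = n + 6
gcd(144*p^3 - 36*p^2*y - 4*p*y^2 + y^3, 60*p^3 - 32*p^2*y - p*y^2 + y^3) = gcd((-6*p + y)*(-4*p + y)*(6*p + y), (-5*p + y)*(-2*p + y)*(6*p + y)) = 6*p + y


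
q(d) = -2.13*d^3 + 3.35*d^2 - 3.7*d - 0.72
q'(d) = -6.39*d^2 + 6.7*d - 3.7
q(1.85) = -9.59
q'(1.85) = -13.17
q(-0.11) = -0.27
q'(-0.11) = -4.51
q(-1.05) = 9.32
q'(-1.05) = -17.78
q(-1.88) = 32.23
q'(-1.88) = -38.88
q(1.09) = -3.53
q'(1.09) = -3.99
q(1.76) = -8.47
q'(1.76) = -11.70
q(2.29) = -17.20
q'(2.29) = -21.87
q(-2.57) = 67.07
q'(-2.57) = -63.12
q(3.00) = -39.18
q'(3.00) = -41.11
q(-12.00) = 4206.72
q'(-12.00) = -1004.26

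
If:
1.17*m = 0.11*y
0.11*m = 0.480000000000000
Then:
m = 4.36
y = 46.41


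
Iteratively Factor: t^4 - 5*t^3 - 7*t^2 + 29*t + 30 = (t + 2)*(t^3 - 7*t^2 + 7*t + 15) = (t + 1)*(t + 2)*(t^2 - 8*t + 15) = (t - 5)*(t + 1)*(t + 2)*(t - 3)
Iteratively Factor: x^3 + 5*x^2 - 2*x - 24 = (x + 4)*(x^2 + x - 6) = (x - 2)*(x + 4)*(x + 3)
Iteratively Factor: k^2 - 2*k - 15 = (k + 3)*(k - 5)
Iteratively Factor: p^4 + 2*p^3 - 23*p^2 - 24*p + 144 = (p - 3)*(p^3 + 5*p^2 - 8*p - 48) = (p - 3)*(p + 4)*(p^2 + p - 12) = (p - 3)*(p + 4)^2*(p - 3)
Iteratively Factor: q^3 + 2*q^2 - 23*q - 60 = (q - 5)*(q^2 + 7*q + 12) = (q - 5)*(q + 3)*(q + 4)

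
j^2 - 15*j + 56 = (j - 8)*(j - 7)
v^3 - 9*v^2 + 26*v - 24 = (v - 4)*(v - 3)*(v - 2)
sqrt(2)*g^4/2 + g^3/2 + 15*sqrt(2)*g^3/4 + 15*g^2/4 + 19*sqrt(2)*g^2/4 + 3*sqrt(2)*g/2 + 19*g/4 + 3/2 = (g/2 + 1/2)*(g + 1/2)*(g + 6)*(sqrt(2)*g + 1)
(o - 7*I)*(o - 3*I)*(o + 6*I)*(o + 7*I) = o^4 + 3*I*o^3 + 67*o^2 + 147*I*o + 882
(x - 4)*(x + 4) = x^2 - 16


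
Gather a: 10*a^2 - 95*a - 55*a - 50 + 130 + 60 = 10*a^2 - 150*a + 140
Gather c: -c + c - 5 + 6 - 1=0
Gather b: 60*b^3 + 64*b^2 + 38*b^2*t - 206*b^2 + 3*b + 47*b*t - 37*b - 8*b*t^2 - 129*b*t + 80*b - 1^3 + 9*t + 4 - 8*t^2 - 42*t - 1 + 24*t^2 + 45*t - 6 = 60*b^3 + b^2*(38*t - 142) + b*(-8*t^2 - 82*t + 46) + 16*t^2 + 12*t - 4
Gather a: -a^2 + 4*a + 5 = -a^2 + 4*a + 5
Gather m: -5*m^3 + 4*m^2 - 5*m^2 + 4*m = -5*m^3 - m^2 + 4*m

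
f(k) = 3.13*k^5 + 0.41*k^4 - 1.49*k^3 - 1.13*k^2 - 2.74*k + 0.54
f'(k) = 15.65*k^4 + 1.64*k^3 - 4.47*k^2 - 2.26*k - 2.74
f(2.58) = 336.33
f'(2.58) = 683.25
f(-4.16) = -3677.08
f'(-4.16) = 4498.16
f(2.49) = 279.07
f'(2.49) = 590.84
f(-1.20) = -2.16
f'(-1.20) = 23.15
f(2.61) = 357.32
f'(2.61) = 716.30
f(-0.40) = 1.53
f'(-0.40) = -2.26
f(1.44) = 10.95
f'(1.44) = 56.93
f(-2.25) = -152.03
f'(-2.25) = 362.13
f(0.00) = 0.54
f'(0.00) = -2.74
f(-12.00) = -767896.98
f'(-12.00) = 321065.18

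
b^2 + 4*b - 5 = (b - 1)*(b + 5)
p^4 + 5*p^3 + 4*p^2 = p^2*(p + 1)*(p + 4)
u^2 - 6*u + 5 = (u - 5)*(u - 1)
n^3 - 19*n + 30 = (n - 3)*(n - 2)*(n + 5)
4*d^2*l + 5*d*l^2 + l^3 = l*(d + l)*(4*d + l)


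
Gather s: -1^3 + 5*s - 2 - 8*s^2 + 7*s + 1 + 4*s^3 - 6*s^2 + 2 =4*s^3 - 14*s^2 + 12*s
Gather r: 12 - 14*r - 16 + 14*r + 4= 0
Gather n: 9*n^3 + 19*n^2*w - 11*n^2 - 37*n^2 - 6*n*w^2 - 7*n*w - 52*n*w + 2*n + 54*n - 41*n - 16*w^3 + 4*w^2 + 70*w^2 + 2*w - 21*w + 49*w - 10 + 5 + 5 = 9*n^3 + n^2*(19*w - 48) + n*(-6*w^2 - 59*w + 15) - 16*w^3 + 74*w^2 + 30*w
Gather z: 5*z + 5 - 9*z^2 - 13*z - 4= -9*z^2 - 8*z + 1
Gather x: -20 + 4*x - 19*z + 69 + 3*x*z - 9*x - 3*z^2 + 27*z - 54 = x*(3*z - 5) - 3*z^2 + 8*z - 5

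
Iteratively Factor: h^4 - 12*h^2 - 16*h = (h + 2)*(h^3 - 2*h^2 - 8*h) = (h + 2)^2*(h^2 - 4*h) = h*(h + 2)^2*(h - 4)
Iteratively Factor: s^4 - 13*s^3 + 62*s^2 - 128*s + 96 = (s - 4)*(s^3 - 9*s^2 + 26*s - 24) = (s - 4)*(s - 2)*(s^2 - 7*s + 12) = (s - 4)*(s - 3)*(s - 2)*(s - 4)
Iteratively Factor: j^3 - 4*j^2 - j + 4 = (j - 1)*(j^2 - 3*j - 4) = (j - 4)*(j - 1)*(j + 1)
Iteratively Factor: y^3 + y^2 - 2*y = (y - 1)*(y^2 + 2*y) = y*(y - 1)*(y + 2)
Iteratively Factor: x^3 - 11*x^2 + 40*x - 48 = (x - 4)*(x^2 - 7*x + 12) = (x - 4)*(x - 3)*(x - 4)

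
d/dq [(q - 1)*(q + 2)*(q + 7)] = 3*q^2 + 16*q + 5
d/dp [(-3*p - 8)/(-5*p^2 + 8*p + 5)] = (-15*p^2 - 80*p + 49)/(25*p^4 - 80*p^3 + 14*p^2 + 80*p + 25)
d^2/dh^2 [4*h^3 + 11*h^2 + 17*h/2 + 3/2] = 24*h + 22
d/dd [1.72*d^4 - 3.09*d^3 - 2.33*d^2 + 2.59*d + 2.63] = 6.88*d^3 - 9.27*d^2 - 4.66*d + 2.59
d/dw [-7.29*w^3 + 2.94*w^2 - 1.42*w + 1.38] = -21.87*w^2 + 5.88*w - 1.42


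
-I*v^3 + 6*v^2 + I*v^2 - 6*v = v*(v + 6*I)*(-I*v + I)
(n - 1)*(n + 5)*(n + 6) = n^3 + 10*n^2 + 19*n - 30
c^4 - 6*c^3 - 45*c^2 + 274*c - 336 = (c - 8)*(c - 3)*(c - 2)*(c + 7)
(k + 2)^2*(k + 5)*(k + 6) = k^4 + 15*k^3 + 78*k^2 + 164*k + 120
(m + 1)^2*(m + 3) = m^3 + 5*m^2 + 7*m + 3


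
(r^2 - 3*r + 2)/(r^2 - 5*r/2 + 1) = 2*(r - 1)/(2*r - 1)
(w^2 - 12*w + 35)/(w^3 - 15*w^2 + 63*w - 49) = (w - 5)/(w^2 - 8*w + 7)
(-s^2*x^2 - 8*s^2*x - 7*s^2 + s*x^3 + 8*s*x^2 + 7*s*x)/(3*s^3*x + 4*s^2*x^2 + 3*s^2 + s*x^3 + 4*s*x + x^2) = s*(-s*x^2 - 8*s*x - 7*s + x^3 + 8*x^2 + 7*x)/(3*s^3*x + 4*s^2*x^2 + 3*s^2 + s*x^3 + 4*s*x + x^2)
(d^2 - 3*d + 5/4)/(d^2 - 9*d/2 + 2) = (d - 5/2)/(d - 4)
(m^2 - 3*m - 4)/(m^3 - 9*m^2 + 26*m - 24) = (m + 1)/(m^2 - 5*m + 6)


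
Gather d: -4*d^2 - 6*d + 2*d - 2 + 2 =-4*d^2 - 4*d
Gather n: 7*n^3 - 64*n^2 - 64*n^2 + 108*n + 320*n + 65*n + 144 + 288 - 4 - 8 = 7*n^3 - 128*n^2 + 493*n + 420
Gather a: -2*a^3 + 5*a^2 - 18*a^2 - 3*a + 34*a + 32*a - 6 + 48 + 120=-2*a^3 - 13*a^2 + 63*a + 162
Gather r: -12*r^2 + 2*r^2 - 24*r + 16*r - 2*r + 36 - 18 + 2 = -10*r^2 - 10*r + 20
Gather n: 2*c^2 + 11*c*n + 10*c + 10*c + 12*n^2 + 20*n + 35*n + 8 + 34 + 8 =2*c^2 + 20*c + 12*n^2 + n*(11*c + 55) + 50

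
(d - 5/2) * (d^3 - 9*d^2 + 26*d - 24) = d^4 - 23*d^3/2 + 97*d^2/2 - 89*d + 60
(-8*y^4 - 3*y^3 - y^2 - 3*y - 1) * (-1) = 8*y^4 + 3*y^3 + y^2 + 3*y + 1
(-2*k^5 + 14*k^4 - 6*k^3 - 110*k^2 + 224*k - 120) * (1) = -2*k^5 + 14*k^4 - 6*k^3 - 110*k^2 + 224*k - 120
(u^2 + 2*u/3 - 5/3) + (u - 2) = u^2 + 5*u/3 - 11/3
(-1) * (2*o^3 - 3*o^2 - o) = -2*o^3 + 3*o^2 + o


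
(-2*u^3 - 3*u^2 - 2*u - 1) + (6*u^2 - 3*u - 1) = -2*u^3 + 3*u^2 - 5*u - 2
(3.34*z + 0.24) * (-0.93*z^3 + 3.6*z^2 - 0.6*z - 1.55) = -3.1062*z^4 + 11.8008*z^3 - 1.14*z^2 - 5.321*z - 0.372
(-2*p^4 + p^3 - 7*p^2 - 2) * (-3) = 6*p^4 - 3*p^3 + 21*p^2 + 6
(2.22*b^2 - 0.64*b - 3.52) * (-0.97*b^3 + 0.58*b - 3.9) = -2.1534*b^5 + 0.6208*b^4 + 4.702*b^3 - 9.0292*b^2 + 0.4544*b + 13.728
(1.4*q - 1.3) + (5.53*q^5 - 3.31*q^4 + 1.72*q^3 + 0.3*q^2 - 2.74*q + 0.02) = 5.53*q^5 - 3.31*q^4 + 1.72*q^3 + 0.3*q^2 - 1.34*q - 1.28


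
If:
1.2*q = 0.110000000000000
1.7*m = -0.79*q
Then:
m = -0.04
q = 0.09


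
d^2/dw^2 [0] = 0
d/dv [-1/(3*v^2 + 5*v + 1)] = (6*v + 5)/(3*v^2 + 5*v + 1)^2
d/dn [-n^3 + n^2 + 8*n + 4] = -3*n^2 + 2*n + 8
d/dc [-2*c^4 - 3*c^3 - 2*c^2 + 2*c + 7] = -8*c^3 - 9*c^2 - 4*c + 2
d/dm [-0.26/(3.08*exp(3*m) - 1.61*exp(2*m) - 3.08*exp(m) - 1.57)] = (2.4024*exp(2*m) - 0.8372*exp(m) - 0.8008)*exp(m)/(-3.08*exp(3*m) + 1.61*exp(2*m) + 3.08*exp(m) + 1.57)^2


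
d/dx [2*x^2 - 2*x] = 4*x - 2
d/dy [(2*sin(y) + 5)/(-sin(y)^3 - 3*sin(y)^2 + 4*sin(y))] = (4*sin(y)^3 + 21*sin(y)^2 + 30*sin(y) - 20)*cos(y)/((sin(y) - 1)^2*(sin(y) + 4)^2*sin(y)^2)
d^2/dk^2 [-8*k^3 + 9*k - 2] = -48*k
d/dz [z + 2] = 1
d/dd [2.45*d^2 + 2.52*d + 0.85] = 4.9*d + 2.52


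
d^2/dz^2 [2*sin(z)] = -2*sin(z)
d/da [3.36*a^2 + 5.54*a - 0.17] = 6.72*a + 5.54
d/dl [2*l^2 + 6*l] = 4*l + 6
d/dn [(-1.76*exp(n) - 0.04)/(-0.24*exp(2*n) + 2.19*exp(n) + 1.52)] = (-(0.48*exp(n) - 2.19)*(1.76*exp(n) + 0.04) + 0.4224*exp(2*n) - 3.8544*exp(n) - 2.6752)*exp(n)/(-0.24*exp(2*n) + 2.19*exp(n) + 1.52)^2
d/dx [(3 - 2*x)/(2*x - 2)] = -1/(2*(x - 1)^2)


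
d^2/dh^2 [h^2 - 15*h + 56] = 2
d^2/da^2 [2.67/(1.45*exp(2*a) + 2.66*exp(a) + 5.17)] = (2.67*(2.9*exp(a) + 2.66)*(5.8*exp(a) + 5.32)*exp(a) - (15.486*exp(a) + 7.1022)*(1.45*exp(2*a) + 2.66*exp(a) + 5.17))*exp(a)/(1.45*exp(2*a) + 2.66*exp(a) + 5.17)^3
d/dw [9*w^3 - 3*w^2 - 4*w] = 27*w^2 - 6*w - 4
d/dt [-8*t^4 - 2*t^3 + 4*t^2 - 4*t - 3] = -32*t^3 - 6*t^2 + 8*t - 4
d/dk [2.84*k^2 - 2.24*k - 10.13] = 5.68*k - 2.24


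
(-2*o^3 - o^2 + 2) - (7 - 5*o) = -2*o^3 - o^2 + 5*o - 5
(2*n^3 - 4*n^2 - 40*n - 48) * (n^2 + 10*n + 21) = 2*n^5 + 16*n^4 - 38*n^3 - 532*n^2 - 1320*n - 1008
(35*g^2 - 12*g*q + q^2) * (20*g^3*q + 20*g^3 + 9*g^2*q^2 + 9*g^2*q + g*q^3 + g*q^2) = 700*g^5*q + 700*g^5 + 75*g^4*q^2 + 75*g^4*q - 53*g^3*q^3 - 53*g^3*q^2 - 3*g^2*q^4 - 3*g^2*q^3 + g*q^5 + g*q^4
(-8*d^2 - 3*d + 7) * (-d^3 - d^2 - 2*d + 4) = 8*d^5 + 11*d^4 + 12*d^3 - 33*d^2 - 26*d + 28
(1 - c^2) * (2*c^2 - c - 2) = -2*c^4 + c^3 + 4*c^2 - c - 2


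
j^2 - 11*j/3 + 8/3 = (j - 8/3)*(j - 1)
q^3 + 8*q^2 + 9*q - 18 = (q - 1)*(q + 3)*(q + 6)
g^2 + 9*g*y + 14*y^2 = (g + 2*y)*(g + 7*y)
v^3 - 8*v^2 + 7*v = v*(v - 7)*(v - 1)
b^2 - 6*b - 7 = (b - 7)*(b + 1)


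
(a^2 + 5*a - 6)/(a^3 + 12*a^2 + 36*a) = (a - 1)/(a*(a + 6))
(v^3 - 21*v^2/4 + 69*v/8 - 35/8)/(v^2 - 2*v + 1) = (8*v^2 - 34*v + 35)/(8*(v - 1))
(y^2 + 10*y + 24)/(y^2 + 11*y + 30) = (y + 4)/(y + 5)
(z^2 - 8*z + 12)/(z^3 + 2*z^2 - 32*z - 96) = (z - 2)/(z^2 + 8*z + 16)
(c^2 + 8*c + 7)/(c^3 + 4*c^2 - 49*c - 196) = (c + 1)/(c^2 - 3*c - 28)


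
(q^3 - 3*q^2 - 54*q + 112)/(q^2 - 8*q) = q + 5 - 14/q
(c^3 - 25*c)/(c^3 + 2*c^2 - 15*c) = (c - 5)/(c - 3)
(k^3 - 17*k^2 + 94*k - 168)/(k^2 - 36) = (k^2 - 11*k + 28)/(k + 6)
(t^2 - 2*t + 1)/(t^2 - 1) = (t - 1)/(t + 1)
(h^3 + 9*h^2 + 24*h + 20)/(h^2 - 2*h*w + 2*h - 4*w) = (-h^2 - 7*h - 10)/(-h + 2*w)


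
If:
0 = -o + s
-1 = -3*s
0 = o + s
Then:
No Solution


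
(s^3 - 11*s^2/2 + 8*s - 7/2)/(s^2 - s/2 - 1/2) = (2*s^2 - 9*s + 7)/(2*s + 1)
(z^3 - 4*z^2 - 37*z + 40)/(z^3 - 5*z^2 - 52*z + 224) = (z^2 + 4*z - 5)/(z^2 + 3*z - 28)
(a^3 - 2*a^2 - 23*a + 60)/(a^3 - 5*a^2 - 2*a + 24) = (a + 5)/(a + 2)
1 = 1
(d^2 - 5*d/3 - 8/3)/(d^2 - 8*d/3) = (d + 1)/d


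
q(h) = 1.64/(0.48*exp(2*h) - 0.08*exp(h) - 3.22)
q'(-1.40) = -0.01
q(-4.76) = -0.51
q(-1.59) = -0.51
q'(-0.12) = -0.13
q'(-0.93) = -0.02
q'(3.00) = -0.02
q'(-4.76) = 0.00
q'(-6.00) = 0.00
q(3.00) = 0.01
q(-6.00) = -0.51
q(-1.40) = -0.51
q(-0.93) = -0.52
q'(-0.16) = -0.12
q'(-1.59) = -0.00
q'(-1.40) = -0.01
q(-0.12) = -0.56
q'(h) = 1.64*(-0.96*exp(2*h) + 0.08*exp(h))/(0.48*exp(2*h) - 0.08*exp(h) - 3.22)^2 = (0.1312 - 1.5744*exp(h))*exp(h)/(-0.48*exp(2*h) + 0.08*exp(h) + 3.22)^2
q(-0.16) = -0.56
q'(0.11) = -0.25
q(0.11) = -0.60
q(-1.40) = -0.51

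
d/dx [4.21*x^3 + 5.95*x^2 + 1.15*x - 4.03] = 12.63*x^2 + 11.9*x + 1.15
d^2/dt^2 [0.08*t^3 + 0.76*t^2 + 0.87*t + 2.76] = 0.48*t + 1.52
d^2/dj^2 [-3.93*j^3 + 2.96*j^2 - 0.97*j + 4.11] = 5.92 - 23.58*j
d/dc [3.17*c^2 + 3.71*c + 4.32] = 6.34*c + 3.71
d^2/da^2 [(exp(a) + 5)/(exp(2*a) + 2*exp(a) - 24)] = (exp(4*a) + 18*exp(3*a) + 174*exp(2*a) + 548*exp(a) + 816)*exp(a)/(exp(6*a) + 6*exp(5*a) - 60*exp(4*a) - 280*exp(3*a) + 1440*exp(2*a) + 3456*exp(a) - 13824)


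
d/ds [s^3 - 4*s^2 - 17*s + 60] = 3*s^2 - 8*s - 17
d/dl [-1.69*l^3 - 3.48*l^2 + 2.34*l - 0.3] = -5.07*l^2 - 6.96*l + 2.34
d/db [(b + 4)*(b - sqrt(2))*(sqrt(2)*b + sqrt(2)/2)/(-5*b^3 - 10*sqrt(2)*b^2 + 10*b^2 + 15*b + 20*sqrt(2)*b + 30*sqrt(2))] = (-12*b^4 + 13*sqrt(2)*b^4 - 4*b^3 + 20*sqrt(2)*b^3 - 33*sqrt(2)*b^2 + 160*b^2 - 80*sqrt(2)*b + 248*b - 76*sqrt(2) + 72)/(10*(b^6 - 4*b^5 + 4*sqrt(2)*b^5 - 16*sqrt(2)*b^4 + 6*b^4 - 20*b^3 - 8*sqrt(2)*b^3 - 7*b^2 + 48*sqrt(2)*b^2 + 36*sqrt(2)*b + 96*b + 72))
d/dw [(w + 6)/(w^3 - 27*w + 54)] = -2/(w^3 - 9*w^2 + 27*w - 27)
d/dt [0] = 0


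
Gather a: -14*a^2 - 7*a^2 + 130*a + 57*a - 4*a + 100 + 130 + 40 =-21*a^2 + 183*a + 270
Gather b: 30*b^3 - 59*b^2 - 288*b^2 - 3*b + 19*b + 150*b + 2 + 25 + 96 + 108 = 30*b^3 - 347*b^2 + 166*b + 231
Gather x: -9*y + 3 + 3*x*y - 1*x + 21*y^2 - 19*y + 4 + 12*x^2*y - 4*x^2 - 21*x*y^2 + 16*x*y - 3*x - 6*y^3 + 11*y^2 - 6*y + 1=x^2*(12*y - 4) + x*(-21*y^2 + 19*y - 4) - 6*y^3 + 32*y^2 - 34*y + 8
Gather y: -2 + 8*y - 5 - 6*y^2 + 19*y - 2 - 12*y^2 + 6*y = -18*y^2 + 33*y - 9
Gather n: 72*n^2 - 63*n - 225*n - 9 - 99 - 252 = 72*n^2 - 288*n - 360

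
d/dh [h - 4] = 1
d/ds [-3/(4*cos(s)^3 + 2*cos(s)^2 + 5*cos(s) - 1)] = 3*(12*sin(s)^2 - 4*cos(s) - 17)*sin(s)/(8*cos(s) + cos(2*s) + cos(3*s))^2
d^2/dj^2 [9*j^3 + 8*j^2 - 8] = 54*j + 16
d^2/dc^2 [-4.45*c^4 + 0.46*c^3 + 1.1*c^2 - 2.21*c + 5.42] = -53.4*c^2 + 2.76*c + 2.2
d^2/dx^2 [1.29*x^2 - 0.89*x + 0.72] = 2.58000000000000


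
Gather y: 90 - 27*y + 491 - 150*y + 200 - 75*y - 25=756 - 252*y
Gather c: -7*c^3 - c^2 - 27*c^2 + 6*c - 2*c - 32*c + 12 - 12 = -7*c^3 - 28*c^2 - 28*c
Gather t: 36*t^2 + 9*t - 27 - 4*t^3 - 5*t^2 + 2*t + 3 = -4*t^3 + 31*t^2 + 11*t - 24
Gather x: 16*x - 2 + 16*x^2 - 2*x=16*x^2 + 14*x - 2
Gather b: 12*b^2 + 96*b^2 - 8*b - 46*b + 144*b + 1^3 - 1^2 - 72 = 108*b^2 + 90*b - 72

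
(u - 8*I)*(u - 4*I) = u^2 - 12*I*u - 32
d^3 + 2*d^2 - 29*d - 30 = (d - 5)*(d + 1)*(d + 6)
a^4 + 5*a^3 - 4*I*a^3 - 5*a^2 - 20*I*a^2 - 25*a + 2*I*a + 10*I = (a + 5)*(a - 2*I)*(a - I)^2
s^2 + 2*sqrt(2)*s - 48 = (s - 4*sqrt(2))*(s + 6*sqrt(2))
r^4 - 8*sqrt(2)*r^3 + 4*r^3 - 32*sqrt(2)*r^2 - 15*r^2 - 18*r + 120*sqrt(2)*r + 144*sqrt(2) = (r - 3)*(r + 1)*(r + 6)*(r - 8*sqrt(2))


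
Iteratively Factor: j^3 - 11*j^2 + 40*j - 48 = (j - 3)*(j^2 - 8*j + 16) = (j - 4)*(j - 3)*(j - 4)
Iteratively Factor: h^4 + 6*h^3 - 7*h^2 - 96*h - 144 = (h + 4)*(h^3 + 2*h^2 - 15*h - 36) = (h + 3)*(h + 4)*(h^2 - h - 12) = (h - 4)*(h + 3)*(h + 4)*(h + 3)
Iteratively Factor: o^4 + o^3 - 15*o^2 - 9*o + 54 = (o - 3)*(o^3 + 4*o^2 - 3*o - 18) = (o - 3)*(o - 2)*(o^2 + 6*o + 9) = (o - 3)*(o - 2)*(o + 3)*(o + 3)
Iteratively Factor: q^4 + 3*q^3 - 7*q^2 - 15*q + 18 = (q - 2)*(q^3 + 5*q^2 + 3*q - 9) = (q - 2)*(q - 1)*(q^2 + 6*q + 9) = (q - 2)*(q - 1)*(q + 3)*(q + 3)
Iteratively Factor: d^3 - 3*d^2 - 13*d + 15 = (d - 5)*(d^2 + 2*d - 3) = (d - 5)*(d + 3)*(d - 1)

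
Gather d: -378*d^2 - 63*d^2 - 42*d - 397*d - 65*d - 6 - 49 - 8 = -441*d^2 - 504*d - 63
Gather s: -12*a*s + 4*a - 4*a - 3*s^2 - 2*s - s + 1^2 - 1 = -3*s^2 + s*(-12*a - 3)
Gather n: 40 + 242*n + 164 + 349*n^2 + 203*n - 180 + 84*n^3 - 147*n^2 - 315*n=84*n^3 + 202*n^2 + 130*n + 24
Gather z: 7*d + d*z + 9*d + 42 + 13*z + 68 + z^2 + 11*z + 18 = 16*d + z^2 + z*(d + 24) + 128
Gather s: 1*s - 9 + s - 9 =2*s - 18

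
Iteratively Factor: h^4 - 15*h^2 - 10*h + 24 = (h + 2)*(h^3 - 2*h^2 - 11*h + 12) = (h - 4)*(h + 2)*(h^2 + 2*h - 3) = (h - 4)*(h - 1)*(h + 2)*(h + 3)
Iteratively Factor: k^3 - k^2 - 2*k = (k)*(k^2 - k - 2) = k*(k - 2)*(k + 1)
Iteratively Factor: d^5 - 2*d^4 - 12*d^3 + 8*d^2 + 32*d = (d + 2)*(d^4 - 4*d^3 - 4*d^2 + 16*d) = (d - 2)*(d + 2)*(d^3 - 2*d^2 - 8*d) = (d - 4)*(d - 2)*(d + 2)*(d^2 + 2*d) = (d - 4)*(d - 2)*(d + 2)^2*(d)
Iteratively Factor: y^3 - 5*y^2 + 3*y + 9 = (y - 3)*(y^2 - 2*y - 3) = (y - 3)*(y + 1)*(y - 3)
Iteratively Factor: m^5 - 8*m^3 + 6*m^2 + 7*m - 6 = (m - 1)*(m^4 + m^3 - 7*m^2 - m + 6) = (m - 2)*(m - 1)*(m^3 + 3*m^2 - m - 3) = (m - 2)*(m - 1)*(m + 1)*(m^2 + 2*m - 3) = (m - 2)*(m - 1)*(m + 1)*(m + 3)*(m - 1)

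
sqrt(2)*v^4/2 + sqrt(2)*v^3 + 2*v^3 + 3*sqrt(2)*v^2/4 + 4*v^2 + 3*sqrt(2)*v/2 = v*(v + 2)*(v + 3*sqrt(2)/2)*(sqrt(2)*v/2 + 1/2)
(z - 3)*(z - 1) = z^2 - 4*z + 3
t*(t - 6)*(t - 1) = t^3 - 7*t^2 + 6*t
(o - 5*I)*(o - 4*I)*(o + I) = o^3 - 8*I*o^2 - 11*o - 20*I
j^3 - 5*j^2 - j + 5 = (j - 5)*(j - 1)*(j + 1)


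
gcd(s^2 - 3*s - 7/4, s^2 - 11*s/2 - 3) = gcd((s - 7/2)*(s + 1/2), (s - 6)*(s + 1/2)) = s + 1/2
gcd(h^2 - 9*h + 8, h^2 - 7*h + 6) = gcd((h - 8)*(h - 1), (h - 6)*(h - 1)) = h - 1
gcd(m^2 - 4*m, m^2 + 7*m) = m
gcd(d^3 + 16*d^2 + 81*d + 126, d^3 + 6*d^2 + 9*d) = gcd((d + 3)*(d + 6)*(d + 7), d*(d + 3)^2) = d + 3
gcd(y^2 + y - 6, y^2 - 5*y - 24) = y + 3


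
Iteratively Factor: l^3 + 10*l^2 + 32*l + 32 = (l + 4)*(l^2 + 6*l + 8) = (l + 2)*(l + 4)*(l + 4)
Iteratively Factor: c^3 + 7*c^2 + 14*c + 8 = (c + 4)*(c^2 + 3*c + 2) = (c + 2)*(c + 4)*(c + 1)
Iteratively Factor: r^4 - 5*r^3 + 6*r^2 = (r)*(r^3 - 5*r^2 + 6*r) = r^2*(r^2 - 5*r + 6) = r^2*(r - 2)*(r - 3)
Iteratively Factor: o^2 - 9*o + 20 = (o - 4)*(o - 5)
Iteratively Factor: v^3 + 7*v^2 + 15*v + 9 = (v + 3)*(v^2 + 4*v + 3) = (v + 3)^2*(v + 1)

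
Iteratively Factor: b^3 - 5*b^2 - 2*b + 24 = (b - 4)*(b^2 - b - 6) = (b - 4)*(b - 3)*(b + 2)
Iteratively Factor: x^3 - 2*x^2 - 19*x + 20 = (x - 5)*(x^2 + 3*x - 4) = (x - 5)*(x - 1)*(x + 4)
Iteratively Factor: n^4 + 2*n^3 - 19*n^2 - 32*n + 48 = (n - 4)*(n^3 + 6*n^2 + 5*n - 12) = (n - 4)*(n - 1)*(n^2 + 7*n + 12) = (n - 4)*(n - 1)*(n + 4)*(n + 3)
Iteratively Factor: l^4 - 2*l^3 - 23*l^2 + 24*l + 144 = (l - 4)*(l^3 + 2*l^2 - 15*l - 36) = (l - 4)^2*(l^2 + 6*l + 9) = (l - 4)^2*(l + 3)*(l + 3)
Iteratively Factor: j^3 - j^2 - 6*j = (j - 3)*(j^2 + 2*j) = j*(j - 3)*(j + 2)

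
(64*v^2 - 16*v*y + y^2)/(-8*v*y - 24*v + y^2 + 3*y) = (-8*v + y)/(y + 3)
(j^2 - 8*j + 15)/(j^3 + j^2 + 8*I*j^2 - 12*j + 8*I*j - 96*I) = (j - 5)/(j^2 + j*(4 + 8*I) + 32*I)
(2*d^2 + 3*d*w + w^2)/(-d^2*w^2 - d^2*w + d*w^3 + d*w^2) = (2*d^2 + 3*d*w + w^2)/(d*w*(-d*w - d + w^2 + w))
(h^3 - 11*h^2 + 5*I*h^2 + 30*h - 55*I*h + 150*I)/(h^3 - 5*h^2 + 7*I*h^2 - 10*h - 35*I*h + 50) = (h - 6)/(h + 2*I)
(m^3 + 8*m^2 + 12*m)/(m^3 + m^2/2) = 2*(m^2 + 8*m + 12)/(m*(2*m + 1))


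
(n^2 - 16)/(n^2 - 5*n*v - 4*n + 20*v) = (-n - 4)/(-n + 5*v)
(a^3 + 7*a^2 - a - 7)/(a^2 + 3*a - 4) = (a^2 + 8*a + 7)/(a + 4)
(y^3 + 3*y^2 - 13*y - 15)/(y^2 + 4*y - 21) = (y^2 + 6*y + 5)/(y + 7)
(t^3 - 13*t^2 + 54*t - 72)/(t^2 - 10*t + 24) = t - 3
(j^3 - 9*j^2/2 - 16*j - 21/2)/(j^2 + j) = j - 11/2 - 21/(2*j)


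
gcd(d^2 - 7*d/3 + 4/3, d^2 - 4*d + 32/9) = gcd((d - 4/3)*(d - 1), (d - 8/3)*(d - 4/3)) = d - 4/3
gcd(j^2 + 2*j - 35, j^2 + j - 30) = j - 5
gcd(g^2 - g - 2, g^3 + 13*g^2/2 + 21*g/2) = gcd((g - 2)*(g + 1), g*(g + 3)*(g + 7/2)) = 1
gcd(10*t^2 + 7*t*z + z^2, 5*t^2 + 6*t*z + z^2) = 5*t + z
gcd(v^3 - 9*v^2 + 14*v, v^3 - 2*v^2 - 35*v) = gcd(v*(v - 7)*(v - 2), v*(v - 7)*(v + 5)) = v^2 - 7*v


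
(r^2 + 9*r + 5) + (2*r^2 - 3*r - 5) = 3*r^2 + 6*r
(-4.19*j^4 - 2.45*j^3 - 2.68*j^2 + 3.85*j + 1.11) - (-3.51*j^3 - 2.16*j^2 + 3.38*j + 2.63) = -4.19*j^4 + 1.06*j^3 - 0.52*j^2 + 0.47*j - 1.52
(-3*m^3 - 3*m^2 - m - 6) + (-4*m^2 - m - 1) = -3*m^3 - 7*m^2 - 2*m - 7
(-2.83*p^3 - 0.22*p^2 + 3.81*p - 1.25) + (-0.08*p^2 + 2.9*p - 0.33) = -2.83*p^3 - 0.3*p^2 + 6.71*p - 1.58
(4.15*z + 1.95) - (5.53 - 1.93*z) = 6.08*z - 3.58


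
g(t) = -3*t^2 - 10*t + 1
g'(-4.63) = 17.78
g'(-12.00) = 62.00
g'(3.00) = -28.00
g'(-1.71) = 0.26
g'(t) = -6*t - 10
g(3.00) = -56.00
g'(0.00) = -10.00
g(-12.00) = -311.00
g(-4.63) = -17.01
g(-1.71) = 9.33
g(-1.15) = 8.53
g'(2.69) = -26.14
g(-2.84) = 5.20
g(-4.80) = -20.12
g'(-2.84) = 7.04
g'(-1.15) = -3.10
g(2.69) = -47.61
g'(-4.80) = 18.80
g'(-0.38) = -7.72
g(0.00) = 1.00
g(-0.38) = 4.37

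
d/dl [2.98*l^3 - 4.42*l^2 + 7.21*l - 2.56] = 8.94*l^2 - 8.84*l + 7.21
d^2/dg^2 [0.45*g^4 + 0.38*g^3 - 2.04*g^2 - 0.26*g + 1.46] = 5.4*g^2 + 2.28*g - 4.08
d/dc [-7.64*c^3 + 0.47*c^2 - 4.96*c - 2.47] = -22.92*c^2 + 0.94*c - 4.96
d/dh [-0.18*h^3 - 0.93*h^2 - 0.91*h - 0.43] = -0.54*h^2 - 1.86*h - 0.91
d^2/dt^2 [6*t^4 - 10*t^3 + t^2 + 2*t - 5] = 72*t^2 - 60*t + 2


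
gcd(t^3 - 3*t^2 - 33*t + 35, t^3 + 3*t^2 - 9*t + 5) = t^2 + 4*t - 5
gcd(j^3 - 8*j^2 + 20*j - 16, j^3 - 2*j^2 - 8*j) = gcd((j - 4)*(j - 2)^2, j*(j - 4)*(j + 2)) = j - 4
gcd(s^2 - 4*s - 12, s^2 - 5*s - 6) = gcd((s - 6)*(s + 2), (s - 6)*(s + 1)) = s - 6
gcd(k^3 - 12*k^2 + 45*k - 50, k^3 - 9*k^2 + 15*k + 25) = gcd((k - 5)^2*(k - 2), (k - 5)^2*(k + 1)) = k^2 - 10*k + 25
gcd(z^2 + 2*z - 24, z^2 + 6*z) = z + 6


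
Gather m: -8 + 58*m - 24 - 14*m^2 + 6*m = -14*m^2 + 64*m - 32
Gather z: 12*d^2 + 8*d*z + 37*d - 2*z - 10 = 12*d^2 + 37*d + z*(8*d - 2) - 10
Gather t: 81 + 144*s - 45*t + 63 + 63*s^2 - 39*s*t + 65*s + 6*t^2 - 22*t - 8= 63*s^2 + 209*s + 6*t^2 + t*(-39*s - 67) + 136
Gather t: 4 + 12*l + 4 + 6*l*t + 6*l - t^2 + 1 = 6*l*t + 18*l - t^2 + 9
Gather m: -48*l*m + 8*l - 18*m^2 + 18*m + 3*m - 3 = 8*l - 18*m^2 + m*(21 - 48*l) - 3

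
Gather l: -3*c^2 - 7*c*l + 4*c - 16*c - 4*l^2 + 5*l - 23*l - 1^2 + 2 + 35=-3*c^2 - 12*c - 4*l^2 + l*(-7*c - 18) + 36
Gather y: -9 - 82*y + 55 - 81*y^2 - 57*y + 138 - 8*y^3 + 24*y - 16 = -8*y^3 - 81*y^2 - 115*y + 168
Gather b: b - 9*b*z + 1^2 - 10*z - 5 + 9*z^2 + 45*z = b*(1 - 9*z) + 9*z^2 + 35*z - 4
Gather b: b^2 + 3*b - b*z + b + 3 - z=b^2 + b*(4 - z) - z + 3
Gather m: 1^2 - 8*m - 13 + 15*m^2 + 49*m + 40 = 15*m^2 + 41*m + 28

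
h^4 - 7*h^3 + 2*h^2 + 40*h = h*(h - 5)*(h - 4)*(h + 2)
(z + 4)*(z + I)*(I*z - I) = I*z^3 - z^2 + 3*I*z^2 - 3*z - 4*I*z + 4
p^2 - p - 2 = (p - 2)*(p + 1)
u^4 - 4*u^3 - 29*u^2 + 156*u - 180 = (u - 5)*(u - 3)*(u - 2)*(u + 6)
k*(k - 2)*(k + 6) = k^3 + 4*k^2 - 12*k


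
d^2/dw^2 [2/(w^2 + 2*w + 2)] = 4*(-w^2 - 2*w + 4*(w + 1)^2 - 2)/(w^2 + 2*w + 2)^3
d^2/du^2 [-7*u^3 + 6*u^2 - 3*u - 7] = 12 - 42*u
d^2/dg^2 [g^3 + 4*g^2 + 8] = 6*g + 8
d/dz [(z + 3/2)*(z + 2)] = 2*z + 7/2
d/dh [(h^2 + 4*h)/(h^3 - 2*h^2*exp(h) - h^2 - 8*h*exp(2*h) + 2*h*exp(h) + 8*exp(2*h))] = (h*(h + 4)*(2*h^2*exp(h) - 3*h^2 + 16*h*exp(2*h) + 2*h*exp(h) + 2*h - 8*exp(2*h) - 2*exp(h)) + 2*(h + 2)*(h^3 - 2*h^2*exp(h) - h^2 - 8*h*exp(2*h) + 2*h*exp(h) + 8*exp(2*h)))/(h^3 - 2*h^2*exp(h) - h^2 - 8*h*exp(2*h) + 2*h*exp(h) + 8*exp(2*h))^2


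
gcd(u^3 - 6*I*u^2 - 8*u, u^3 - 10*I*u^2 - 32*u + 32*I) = u^2 - 6*I*u - 8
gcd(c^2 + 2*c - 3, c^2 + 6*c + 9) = c + 3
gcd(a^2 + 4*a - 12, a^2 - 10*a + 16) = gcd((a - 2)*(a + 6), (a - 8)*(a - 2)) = a - 2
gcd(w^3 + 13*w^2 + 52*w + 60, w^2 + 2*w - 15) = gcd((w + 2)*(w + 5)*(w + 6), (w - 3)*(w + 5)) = w + 5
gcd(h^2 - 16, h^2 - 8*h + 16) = h - 4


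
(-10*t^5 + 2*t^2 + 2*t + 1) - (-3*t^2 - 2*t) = -10*t^5 + 5*t^2 + 4*t + 1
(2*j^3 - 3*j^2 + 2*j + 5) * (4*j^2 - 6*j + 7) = 8*j^5 - 24*j^4 + 40*j^3 - 13*j^2 - 16*j + 35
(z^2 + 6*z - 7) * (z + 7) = z^3 + 13*z^2 + 35*z - 49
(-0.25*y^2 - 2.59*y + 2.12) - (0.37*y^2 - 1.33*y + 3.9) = -0.62*y^2 - 1.26*y - 1.78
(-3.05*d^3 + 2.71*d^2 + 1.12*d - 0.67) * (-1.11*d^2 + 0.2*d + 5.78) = 3.3855*d^5 - 3.6181*d^4 - 18.3302*d^3 + 16.6315*d^2 + 6.3396*d - 3.8726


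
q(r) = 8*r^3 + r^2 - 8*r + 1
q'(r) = 24*r^2 + 2*r - 8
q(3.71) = 393.60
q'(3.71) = 329.76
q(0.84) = -0.27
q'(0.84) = 10.61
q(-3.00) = -182.00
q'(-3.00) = 202.00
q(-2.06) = -48.21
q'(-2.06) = 89.73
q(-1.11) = 0.17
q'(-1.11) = 19.35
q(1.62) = 24.68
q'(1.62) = 58.23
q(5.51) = 1325.55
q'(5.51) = 731.66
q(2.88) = 177.36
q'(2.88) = 196.83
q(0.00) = 1.00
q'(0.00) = -8.00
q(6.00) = 1717.00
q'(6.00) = 868.00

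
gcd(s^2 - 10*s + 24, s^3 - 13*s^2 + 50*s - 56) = s - 4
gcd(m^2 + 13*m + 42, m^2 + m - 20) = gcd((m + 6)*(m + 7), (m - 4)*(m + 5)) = 1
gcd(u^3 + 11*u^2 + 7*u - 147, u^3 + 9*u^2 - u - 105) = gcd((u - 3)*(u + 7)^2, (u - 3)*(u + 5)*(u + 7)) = u^2 + 4*u - 21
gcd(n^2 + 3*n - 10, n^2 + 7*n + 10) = n + 5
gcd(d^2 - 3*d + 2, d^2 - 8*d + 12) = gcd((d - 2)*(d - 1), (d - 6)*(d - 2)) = d - 2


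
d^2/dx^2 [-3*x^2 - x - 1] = -6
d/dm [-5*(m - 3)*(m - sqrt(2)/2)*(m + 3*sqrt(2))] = -15*m^2 - 25*sqrt(2)*m + 30*m + 15 + 75*sqrt(2)/2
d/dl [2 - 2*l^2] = -4*l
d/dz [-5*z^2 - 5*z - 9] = -10*z - 5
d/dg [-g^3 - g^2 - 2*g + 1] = -3*g^2 - 2*g - 2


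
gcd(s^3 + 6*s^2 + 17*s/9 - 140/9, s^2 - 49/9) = s + 7/3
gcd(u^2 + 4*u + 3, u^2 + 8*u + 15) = u + 3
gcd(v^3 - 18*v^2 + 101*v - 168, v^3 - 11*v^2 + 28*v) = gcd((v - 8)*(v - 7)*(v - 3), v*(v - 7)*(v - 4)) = v - 7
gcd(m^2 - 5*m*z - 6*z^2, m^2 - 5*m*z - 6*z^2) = -m^2 + 5*m*z + 6*z^2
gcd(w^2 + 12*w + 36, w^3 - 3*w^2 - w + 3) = 1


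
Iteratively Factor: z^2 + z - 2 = (z + 2)*(z - 1)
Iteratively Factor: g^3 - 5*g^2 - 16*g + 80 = (g - 5)*(g^2 - 16) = (g - 5)*(g - 4)*(g + 4)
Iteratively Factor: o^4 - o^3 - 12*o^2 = (o)*(o^3 - o^2 - 12*o) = o*(o - 4)*(o^2 + 3*o) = o^2*(o - 4)*(o + 3)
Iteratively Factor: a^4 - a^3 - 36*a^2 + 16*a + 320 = (a + 4)*(a^3 - 5*a^2 - 16*a + 80) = (a - 5)*(a + 4)*(a^2 - 16) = (a - 5)*(a + 4)^2*(a - 4)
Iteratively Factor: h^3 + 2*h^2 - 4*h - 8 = (h + 2)*(h^2 - 4) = (h + 2)^2*(h - 2)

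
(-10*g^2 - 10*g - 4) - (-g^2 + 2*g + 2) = -9*g^2 - 12*g - 6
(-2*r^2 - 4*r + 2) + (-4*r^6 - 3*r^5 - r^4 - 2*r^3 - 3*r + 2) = -4*r^6 - 3*r^5 - r^4 - 2*r^3 - 2*r^2 - 7*r + 4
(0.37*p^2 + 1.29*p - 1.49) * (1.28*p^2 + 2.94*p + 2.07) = 0.4736*p^4 + 2.739*p^3 + 2.6513*p^2 - 1.7103*p - 3.0843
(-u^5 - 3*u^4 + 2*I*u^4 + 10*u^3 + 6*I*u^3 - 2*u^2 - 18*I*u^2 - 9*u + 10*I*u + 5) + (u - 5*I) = -u^5 - 3*u^4 + 2*I*u^4 + 10*u^3 + 6*I*u^3 - 2*u^2 - 18*I*u^2 - 8*u + 10*I*u + 5 - 5*I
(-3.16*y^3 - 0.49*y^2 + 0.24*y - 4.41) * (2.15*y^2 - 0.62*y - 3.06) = -6.794*y^5 + 0.9057*y^4 + 10.4894*y^3 - 8.1309*y^2 + 1.9998*y + 13.4946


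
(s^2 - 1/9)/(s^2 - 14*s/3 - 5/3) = (s - 1/3)/(s - 5)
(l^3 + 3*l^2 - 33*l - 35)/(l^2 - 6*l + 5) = (l^2 + 8*l + 7)/(l - 1)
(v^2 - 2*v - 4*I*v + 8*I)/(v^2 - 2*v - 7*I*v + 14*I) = (v - 4*I)/(v - 7*I)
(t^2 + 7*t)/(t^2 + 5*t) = (t + 7)/(t + 5)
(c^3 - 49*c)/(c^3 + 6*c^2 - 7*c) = (c - 7)/(c - 1)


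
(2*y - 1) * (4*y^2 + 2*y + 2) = 8*y^3 + 2*y - 2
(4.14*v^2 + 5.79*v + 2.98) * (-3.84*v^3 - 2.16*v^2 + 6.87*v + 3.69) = -15.8976*v^5 - 31.176*v^4 + 4.4922*v^3 + 48.6171*v^2 + 41.8377*v + 10.9962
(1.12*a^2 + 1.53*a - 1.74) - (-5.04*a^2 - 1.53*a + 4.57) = 6.16*a^2 + 3.06*a - 6.31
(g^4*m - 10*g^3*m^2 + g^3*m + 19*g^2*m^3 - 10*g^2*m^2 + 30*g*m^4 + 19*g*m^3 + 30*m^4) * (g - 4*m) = g^5*m - 14*g^4*m^2 + g^4*m + 59*g^3*m^3 - 14*g^3*m^2 - 46*g^2*m^4 + 59*g^2*m^3 - 120*g*m^5 - 46*g*m^4 - 120*m^5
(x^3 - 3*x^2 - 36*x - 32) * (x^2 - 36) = x^5 - 3*x^4 - 72*x^3 + 76*x^2 + 1296*x + 1152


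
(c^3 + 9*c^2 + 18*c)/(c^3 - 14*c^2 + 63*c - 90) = c*(c^2 + 9*c + 18)/(c^3 - 14*c^2 + 63*c - 90)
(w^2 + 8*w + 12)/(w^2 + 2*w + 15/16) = 16*(w^2 + 8*w + 12)/(16*w^2 + 32*w + 15)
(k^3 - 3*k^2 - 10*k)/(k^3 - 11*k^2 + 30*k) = (k + 2)/(k - 6)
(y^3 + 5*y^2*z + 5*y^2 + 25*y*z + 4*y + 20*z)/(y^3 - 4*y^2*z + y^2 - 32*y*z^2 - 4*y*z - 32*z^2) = (y^2 + 5*y*z + 4*y + 20*z)/(y^2 - 4*y*z - 32*z^2)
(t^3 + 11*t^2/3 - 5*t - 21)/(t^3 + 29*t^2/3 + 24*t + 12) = (3*t^2 + 2*t - 21)/(3*t^2 + 20*t + 12)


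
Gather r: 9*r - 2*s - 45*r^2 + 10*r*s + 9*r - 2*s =-45*r^2 + r*(10*s + 18) - 4*s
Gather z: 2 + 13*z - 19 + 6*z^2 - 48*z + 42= 6*z^2 - 35*z + 25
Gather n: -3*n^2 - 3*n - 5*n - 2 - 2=-3*n^2 - 8*n - 4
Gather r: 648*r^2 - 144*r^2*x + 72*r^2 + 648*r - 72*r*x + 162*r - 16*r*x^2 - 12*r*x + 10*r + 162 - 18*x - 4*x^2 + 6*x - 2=r^2*(720 - 144*x) + r*(-16*x^2 - 84*x + 820) - 4*x^2 - 12*x + 160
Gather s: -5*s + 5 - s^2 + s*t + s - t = -s^2 + s*(t - 4) - t + 5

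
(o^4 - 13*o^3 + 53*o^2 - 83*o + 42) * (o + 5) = o^5 - 8*o^4 - 12*o^3 + 182*o^2 - 373*o + 210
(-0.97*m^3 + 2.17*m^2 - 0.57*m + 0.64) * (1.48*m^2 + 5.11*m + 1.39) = -1.4356*m^5 - 1.7451*m^4 + 8.8968*m^3 + 1.0508*m^2 + 2.4781*m + 0.8896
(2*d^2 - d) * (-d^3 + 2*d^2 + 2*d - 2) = -2*d^5 + 5*d^4 + 2*d^3 - 6*d^2 + 2*d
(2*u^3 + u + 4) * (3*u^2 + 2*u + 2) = 6*u^5 + 4*u^4 + 7*u^3 + 14*u^2 + 10*u + 8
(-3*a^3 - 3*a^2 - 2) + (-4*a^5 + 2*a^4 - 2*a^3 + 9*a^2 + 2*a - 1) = -4*a^5 + 2*a^4 - 5*a^3 + 6*a^2 + 2*a - 3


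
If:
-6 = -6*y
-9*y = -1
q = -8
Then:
No Solution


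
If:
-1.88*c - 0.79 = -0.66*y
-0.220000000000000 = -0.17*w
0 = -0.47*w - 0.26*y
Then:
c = -1.24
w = 1.29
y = -2.34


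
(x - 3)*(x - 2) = x^2 - 5*x + 6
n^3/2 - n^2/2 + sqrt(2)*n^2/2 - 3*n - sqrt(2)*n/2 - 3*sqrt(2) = (n/2 + 1)*(n - 3)*(n + sqrt(2))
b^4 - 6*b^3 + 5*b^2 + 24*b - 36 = (b - 3)^2*(b - 2)*(b + 2)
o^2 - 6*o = o*(o - 6)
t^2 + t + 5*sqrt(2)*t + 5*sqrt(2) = (t + 1)*(t + 5*sqrt(2))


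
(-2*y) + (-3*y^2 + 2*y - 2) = -3*y^2 - 2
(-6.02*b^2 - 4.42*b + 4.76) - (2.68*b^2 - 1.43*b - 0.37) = -8.7*b^2 - 2.99*b + 5.13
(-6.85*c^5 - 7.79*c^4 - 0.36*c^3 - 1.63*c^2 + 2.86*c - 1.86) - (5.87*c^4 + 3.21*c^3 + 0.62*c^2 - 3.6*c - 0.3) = -6.85*c^5 - 13.66*c^4 - 3.57*c^3 - 2.25*c^2 + 6.46*c - 1.56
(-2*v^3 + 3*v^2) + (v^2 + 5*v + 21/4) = -2*v^3 + 4*v^2 + 5*v + 21/4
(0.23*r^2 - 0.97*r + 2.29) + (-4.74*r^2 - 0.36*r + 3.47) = -4.51*r^2 - 1.33*r + 5.76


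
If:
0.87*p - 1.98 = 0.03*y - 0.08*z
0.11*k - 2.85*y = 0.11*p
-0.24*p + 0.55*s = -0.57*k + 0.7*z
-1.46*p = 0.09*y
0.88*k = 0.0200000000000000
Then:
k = 0.02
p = -0.00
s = 31.48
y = 0.00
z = 24.75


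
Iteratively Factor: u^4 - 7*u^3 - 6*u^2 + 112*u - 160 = (u - 4)*(u^3 - 3*u^2 - 18*u + 40) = (u - 4)*(u - 2)*(u^2 - u - 20) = (u - 4)*(u - 2)*(u + 4)*(u - 5)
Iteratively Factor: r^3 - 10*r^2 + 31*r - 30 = (r - 2)*(r^2 - 8*r + 15) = (r - 3)*(r - 2)*(r - 5)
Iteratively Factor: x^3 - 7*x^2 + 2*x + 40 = (x + 2)*(x^2 - 9*x + 20) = (x - 5)*(x + 2)*(x - 4)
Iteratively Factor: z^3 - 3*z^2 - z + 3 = (z - 3)*(z^2 - 1) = (z - 3)*(z - 1)*(z + 1)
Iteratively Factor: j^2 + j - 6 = (j - 2)*(j + 3)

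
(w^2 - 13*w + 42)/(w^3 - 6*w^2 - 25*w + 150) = (w - 7)/(w^2 - 25)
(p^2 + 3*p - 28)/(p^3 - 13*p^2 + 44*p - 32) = (p + 7)/(p^2 - 9*p + 8)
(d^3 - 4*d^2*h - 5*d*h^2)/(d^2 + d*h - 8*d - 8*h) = d*(d - 5*h)/(d - 8)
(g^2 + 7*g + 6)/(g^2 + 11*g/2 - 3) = 2*(g + 1)/(2*g - 1)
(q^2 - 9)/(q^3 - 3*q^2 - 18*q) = (q - 3)/(q*(q - 6))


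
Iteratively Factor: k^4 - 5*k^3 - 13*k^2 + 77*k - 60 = (k + 4)*(k^3 - 9*k^2 + 23*k - 15) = (k - 5)*(k + 4)*(k^2 - 4*k + 3) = (k - 5)*(k - 1)*(k + 4)*(k - 3)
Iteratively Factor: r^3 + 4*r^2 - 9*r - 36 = (r + 3)*(r^2 + r - 12) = (r + 3)*(r + 4)*(r - 3)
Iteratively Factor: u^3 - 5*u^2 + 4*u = (u - 1)*(u^2 - 4*u) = u*(u - 1)*(u - 4)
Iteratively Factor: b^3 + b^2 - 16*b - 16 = (b + 1)*(b^2 - 16) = (b - 4)*(b + 1)*(b + 4)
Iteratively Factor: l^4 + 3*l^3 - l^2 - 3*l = (l - 1)*(l^3 + 4*l^2 + 3*l) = (l - 1)*(l + 1)*(l^2 + 3*l) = l*(l - 1)*(l + 1)*(l + 3)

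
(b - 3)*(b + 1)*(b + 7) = b^3 + 5*b^2 - 17*b - 21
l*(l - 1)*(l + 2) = l^3 + l^2 - 2*l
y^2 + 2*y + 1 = (y + 1)^2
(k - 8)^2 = k^2 - 16*k + 64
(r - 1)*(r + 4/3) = r^2 + r/3 - 4/3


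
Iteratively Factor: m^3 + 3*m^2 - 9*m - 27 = (m + 3)*(m^2 - 9) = (m + 3)^2*(m - 3)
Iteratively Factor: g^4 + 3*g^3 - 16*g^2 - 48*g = (g)*(g^3 + 3*g^2 - 16*g - 48) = g*(g + 3)*(g^2 - 16) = g*(g - 4)*(g + 3)*(g + 4)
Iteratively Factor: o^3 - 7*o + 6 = (o - 2)*(o^2 + 2*o - 3) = (o - 2)*(o - 1)*(o + 3)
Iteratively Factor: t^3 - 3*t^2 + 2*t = (t - 2)*(t^2 - t) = t*(t - 2)*(t - 1)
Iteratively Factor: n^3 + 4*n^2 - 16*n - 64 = (n + 4)*(n^2 - 16) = (n + 4)^2*(n - 4)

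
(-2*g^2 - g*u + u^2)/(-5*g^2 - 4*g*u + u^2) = (-2*g + u)/(-5*g + u)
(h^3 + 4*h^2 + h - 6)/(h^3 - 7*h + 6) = (h + 2)/(h - 2)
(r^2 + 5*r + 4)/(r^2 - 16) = (r + 1)/(r - 4)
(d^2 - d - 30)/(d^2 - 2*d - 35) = (d - 6)/(d - 7)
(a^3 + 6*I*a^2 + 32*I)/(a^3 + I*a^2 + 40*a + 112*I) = (a - 2*I)/(a - 7*I)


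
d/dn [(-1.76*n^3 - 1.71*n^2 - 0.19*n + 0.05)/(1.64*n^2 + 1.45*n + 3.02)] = (-2.8864*n^4 - 5.104*n^3 - 18.1135*n^2 - 10.4924*n - 0.6463)/(2.6896*n^4 + 4.756*n^3 + 12.0081*n^2 + 8.758*n + 9.1204)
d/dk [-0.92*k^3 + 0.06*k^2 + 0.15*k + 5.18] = -2.76*k^2 + 0.12*k + 0.15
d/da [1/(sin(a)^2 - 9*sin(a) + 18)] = (9 - 2*sin(a))*cos(a)/(sin(a)^2 - 9*sin(a) + 18)^2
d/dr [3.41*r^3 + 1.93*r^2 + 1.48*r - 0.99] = 10.23*r^2 + 3.86*r + 1.48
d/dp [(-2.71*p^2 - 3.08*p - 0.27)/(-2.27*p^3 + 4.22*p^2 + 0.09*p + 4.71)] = (-6.1517*p^4 - 13.9832*p^3 + 10.915*p^2 - 23.2494*p - 14.4825)/(5.1529*p^6 - 19.1588*p^5 + 17.3998*p^4 - 20.6238*p^3 + 39.7605*p^2 + 0.8478*p + 22.1841)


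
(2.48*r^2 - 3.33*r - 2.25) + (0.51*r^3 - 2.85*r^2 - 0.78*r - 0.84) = 0.51*r^3 - 0.37*r^2 - 4.11*r - 3.09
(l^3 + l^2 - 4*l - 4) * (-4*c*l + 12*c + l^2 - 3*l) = -4*c*l^4 + 8*c*l^3 + 28*c*l^2 - 32*c*l - 48*c + l^5 - 2*l^4 - 7*l^3 + 8*l^2 + 12*l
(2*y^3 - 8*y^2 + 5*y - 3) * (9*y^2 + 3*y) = 18*y^5 - 66*y^4 + 21*y^3 - 12*y^2 - 9*y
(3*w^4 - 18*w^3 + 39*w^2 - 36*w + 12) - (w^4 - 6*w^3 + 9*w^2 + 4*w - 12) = 2*w^4 - 12*w^3 + 30*w^2 - 40*w + 24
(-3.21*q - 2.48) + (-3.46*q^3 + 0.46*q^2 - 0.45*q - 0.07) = -3.46*q^3 + 0.46*q^2 - 3.66*q - 2.55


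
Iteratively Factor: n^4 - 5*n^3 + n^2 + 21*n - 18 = (n - 3)*(n^3 - 2*n^2 - 5*n + 6) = (n - 3)*(n - 1)*(n^2 - n - 6) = (n - 3)^2*(n - 1)*(n + 2)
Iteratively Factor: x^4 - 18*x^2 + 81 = (x - 3)*(x^3 + 3*x^2 - 9*x - 27) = (x - 3)*(x + 3)*(x^2 - 9) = (x - 3)*(x + 3)^2*(x - 3)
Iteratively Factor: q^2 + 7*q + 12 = (q + 4)*(q + 3)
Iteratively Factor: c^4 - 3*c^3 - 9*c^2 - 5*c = (c + 1)*(c^3 - 4*c^2 - 5*c) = (c + 1)^2*(c^2 - 5*c) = (c - 5)*(c + 1)^2*(c)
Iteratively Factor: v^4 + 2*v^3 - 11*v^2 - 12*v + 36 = (v + 3)*(v^3 - v^2 - 8*v + 12) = (v + 3)^2*(v^2 - 4*v + 4) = (v - 2)*(v + 3)^2*(v - 2)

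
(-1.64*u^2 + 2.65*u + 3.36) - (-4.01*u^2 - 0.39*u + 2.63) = 2.37*u^2 + 3.04*u + 0.73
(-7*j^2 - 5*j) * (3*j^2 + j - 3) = -21*j^4 - 22*j^3 + 16*j^2 + 15*j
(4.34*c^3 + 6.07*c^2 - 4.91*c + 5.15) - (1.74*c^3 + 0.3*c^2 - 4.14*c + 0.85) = 2.6*c^3 + 5.77*c^2 - 0.77*c + 4.3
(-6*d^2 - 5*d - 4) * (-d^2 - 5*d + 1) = 6*d^4 + 35*d^3 + 23*d^2 + 15*d - 4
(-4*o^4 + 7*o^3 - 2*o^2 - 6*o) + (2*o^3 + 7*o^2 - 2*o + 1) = -4*o^4 + 9*o^3 + 5*o^2 - 8*o + 1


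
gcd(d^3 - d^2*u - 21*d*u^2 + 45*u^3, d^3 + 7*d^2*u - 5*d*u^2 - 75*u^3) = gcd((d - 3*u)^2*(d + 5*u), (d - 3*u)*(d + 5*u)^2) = -d^2 - 2*d*u + 15*u^2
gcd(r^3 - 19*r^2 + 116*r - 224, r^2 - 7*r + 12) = r - 4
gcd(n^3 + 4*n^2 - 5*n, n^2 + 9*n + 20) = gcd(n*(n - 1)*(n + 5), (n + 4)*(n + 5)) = n + 5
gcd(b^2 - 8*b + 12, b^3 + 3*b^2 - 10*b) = b - 2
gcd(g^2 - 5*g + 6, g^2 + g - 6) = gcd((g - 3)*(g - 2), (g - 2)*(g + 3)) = g - 2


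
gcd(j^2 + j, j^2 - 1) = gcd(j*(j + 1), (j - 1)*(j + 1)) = j + 1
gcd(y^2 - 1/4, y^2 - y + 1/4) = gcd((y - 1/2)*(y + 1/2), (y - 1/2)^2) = y - 1/2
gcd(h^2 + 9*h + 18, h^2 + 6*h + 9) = h + 3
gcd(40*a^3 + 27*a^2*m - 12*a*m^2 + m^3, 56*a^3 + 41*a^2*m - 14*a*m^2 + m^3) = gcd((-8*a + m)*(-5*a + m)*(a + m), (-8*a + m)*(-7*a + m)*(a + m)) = 8*a^2 + 7*a*m - m^2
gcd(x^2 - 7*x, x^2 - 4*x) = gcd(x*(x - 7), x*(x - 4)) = x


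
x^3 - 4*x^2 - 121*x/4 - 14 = (x - 8)*(x + 1/2)*(x + 7/2)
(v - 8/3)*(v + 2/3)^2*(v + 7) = v^4 + 17*v^3/3 - 112*v^2/9 - 620*v/27 - 224/27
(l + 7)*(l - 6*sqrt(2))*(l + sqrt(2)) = l^3 - 5*sqrt(2)*l^2 + 7*l^2 - 35*sqrt(2)*l - 12*l - 84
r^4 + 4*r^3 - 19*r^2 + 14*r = r*(r - 2)*(r - 1)*(r + 7)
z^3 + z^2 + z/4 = z*(z + 1/2)^2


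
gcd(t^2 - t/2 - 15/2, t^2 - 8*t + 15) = t - 3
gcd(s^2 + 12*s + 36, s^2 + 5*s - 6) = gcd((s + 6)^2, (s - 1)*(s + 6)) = s + 6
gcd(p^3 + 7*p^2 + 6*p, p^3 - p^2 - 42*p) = p^2 + 6*p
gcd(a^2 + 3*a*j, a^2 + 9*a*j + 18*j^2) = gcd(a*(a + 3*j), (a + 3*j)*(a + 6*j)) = a + 3*j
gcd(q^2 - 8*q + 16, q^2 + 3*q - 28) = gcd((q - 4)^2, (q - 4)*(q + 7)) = q - 4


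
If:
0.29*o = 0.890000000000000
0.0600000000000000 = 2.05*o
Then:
No Solution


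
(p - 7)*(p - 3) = p^2 - 10*p + 21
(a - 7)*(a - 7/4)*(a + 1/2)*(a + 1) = a^4 - 29*a^3/4 - 3*a^2/8 + 14*a + 49/8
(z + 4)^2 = z^2 + 8*z + 16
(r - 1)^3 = r^3 - 3*r^2 + 3*r - 1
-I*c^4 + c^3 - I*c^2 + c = c*(c - I)*(c + I)*(-I*c + 1)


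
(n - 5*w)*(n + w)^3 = n^4 - 2*n^3*w - 12*n^2*w^2 - 14*n*w^3 - 5*w^4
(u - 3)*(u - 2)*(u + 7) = u^3 + 2*u^2 - 29*u + 42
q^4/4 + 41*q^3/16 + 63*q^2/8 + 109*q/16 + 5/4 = (q/4 + 1)*(q + 1/4)*(q + 1)*(q + 5)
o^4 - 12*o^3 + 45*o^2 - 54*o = o*(o - 6)*(o - 3)^2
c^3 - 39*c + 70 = (c - 5)*(c - 2)*(c + 7)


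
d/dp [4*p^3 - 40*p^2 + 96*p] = 12*p^2 - 80*p + 96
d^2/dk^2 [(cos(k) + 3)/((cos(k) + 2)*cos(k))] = (-10*sin(k)^4/cos(k)^3 + sin(k)^2 - 17 - 14/cos(k) + 36/cos(k)^2 + 34/cos(k)^3)/(cos(k) + 2)^3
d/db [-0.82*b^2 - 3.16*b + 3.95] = -1.64*b - 3.16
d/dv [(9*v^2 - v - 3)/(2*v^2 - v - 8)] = (-7*v^2 - 132*v + 5)/(4*v^4 - 4*v^3 - 31*v^2 + 16*v + 64)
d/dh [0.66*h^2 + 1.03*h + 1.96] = 1.32*h + 1.03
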